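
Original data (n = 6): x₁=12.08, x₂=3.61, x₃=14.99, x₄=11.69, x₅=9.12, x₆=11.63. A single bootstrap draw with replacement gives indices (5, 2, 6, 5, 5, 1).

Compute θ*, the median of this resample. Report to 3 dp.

Resample values: 9.12, 3.61, 11.63, 9.12, 9.12, 12.08.
Sorted: 3.61, 9.12, 9.12, 9.12, 11.63, 12.08
Median = average of the two middle values = 9.120

θ* = 9.120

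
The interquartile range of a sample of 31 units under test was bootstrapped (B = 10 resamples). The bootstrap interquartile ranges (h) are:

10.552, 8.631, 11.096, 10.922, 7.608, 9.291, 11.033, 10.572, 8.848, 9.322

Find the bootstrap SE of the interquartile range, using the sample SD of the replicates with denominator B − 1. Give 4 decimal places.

SE* = 1.2103

Bootstrap SE is the standard deviation of the 10 replicate interquartile ranges.
Mean of replicates: (10.552 + 8.631 + 11.096 + 10.922 + 7.608 + 9.291 + 11.033 + 10.572 + 8.848 + 9.322) / 10 = 97.87500 / 10 = 9.78750
Sum of squared deviations: (+0.76450)² + (−1.15650)² + (+1.30850)² + (+1.13450)² + (−2.17950)² + (−0.49650)² + (+1.24550)² + (+0.78450)² + (−0.93950)² + (−0.46550)² = 13.18401
Variance = 13.18401 / 9 = 1.46489
SE* = √1.46489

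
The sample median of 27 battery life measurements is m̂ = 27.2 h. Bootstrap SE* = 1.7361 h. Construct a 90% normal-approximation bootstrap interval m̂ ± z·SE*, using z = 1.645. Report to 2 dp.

(24.34, 30.06)

Margin = 1.645 × 1.7361 = 2.856
Interval: 27.2 ± 2.856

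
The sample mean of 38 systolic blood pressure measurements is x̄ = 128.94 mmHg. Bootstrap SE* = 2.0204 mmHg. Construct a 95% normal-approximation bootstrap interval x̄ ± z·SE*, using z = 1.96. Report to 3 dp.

(124.980, 132.900)

Margin = 1.96 × 2.0204 = 3.9600
Interval: 128.94 ± 3.9600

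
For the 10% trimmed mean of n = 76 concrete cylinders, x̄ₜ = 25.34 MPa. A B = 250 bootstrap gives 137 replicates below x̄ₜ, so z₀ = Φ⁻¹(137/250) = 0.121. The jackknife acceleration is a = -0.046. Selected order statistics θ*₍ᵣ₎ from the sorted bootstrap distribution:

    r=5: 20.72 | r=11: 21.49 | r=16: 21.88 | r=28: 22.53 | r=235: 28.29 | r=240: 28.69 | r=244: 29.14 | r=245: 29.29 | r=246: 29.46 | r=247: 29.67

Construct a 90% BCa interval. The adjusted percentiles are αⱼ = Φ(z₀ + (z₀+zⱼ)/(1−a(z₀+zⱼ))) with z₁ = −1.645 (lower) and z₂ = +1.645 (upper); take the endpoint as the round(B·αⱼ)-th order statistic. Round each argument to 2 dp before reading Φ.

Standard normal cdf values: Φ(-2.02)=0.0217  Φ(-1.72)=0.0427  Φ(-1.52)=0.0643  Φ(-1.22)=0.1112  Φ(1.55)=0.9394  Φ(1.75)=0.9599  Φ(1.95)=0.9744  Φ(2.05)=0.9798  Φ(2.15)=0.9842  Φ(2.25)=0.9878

Lower: z₀ + z₁ = 0.121 + (-1.645) = -1.524; 1 − a(z₀+z₁) = 1 − (-0.046)(-1.524) = 0.9299; argument = 0.121 + (-1.524)/0.9299 = -1.5179 → -1.52.
α₁ = Φ(-1.52) = 0.0643; rank = round(250 × 0.0643) = 16; θ*₍16₎ = 21.88.
Upper: z₀ + z₂ = 1.766; 1 − a(z₀+z₂) = 1.0812; argument = 1.7543 → 1.75; α₂ = 0.9599; rank = 240; θ*₍240₎ = 28.69.

(21.88, 28.69)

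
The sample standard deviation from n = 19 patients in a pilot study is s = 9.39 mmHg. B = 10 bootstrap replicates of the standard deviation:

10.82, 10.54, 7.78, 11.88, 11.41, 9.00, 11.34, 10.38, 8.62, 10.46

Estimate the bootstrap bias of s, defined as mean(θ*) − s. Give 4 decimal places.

mean(θ*) = (10.82 + 10.54 + 7.78 + 11.88 + 11.41 + 9.00 + 11.34 + 10.38 + 8.62 + 10.46) / 10 = 10.22300
bias = 10.22300 − 9.39

bias = +0.8330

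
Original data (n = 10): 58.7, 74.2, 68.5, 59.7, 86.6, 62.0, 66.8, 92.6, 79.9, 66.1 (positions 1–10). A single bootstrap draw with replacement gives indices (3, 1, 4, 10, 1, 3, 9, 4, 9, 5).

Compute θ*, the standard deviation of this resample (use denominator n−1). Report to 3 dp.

θ* = 10.220

Resample values: 68.5, 58.7, 59.7, 66.1, 58.7, 68.5, 79.9, 59.7, 79.9, 86.6.
Mean = 68.6300; sum of squared deviations = 940.0810
s² = 940.0810 / 9 = 104.4534
s = √104.4534 = 10.220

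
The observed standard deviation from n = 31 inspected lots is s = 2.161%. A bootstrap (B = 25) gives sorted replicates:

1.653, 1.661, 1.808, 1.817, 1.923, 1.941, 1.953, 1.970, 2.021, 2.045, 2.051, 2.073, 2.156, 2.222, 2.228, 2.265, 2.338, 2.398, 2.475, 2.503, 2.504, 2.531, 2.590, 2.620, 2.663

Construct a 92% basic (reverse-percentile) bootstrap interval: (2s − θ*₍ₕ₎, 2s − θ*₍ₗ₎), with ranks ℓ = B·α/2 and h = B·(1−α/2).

Percentile endpoints at ranks 1 and 24: θ*₍1₎ = 1.653, θ*₍24₎ = 2.620.
Basic interval reflects these around s:
  lower = 2 × 2.161 − 2.620 = 1.702
  upper = 2 × 2.161 − 1.653 = 2.669

(1.702, 2.669)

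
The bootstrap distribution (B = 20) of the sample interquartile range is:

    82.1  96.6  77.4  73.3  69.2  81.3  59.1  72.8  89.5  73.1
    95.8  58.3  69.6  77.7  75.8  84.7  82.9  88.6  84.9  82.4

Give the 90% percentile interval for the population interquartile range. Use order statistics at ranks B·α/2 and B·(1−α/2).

Sorted replicates: 58.3, 59.1, 69.2, 69.6, 72.8, 73.1, 73.3, 75.8, 77.4, 77.7, 81.3, 82.1, 82.4, 82.9, 84.7, 84.9, 88.6, 89.5, 95.8, 96.6
α = 0.10; lower rank = 20 × 0.050 = 1; upper rank = 20 × 0.950 = 19.
The 1st smallest replicate is 58.3; the 19th is 95.8.

(58.3, 95.8)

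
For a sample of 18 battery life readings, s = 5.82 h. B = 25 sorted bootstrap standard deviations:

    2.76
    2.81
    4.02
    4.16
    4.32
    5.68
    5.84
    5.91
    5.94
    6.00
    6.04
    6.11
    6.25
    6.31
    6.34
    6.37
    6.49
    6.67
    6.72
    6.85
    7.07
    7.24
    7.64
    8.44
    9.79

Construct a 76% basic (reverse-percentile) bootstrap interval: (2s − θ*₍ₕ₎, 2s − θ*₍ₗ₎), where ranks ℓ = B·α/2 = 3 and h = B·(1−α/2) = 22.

Percentile endpoints at ranks 3 and 22: θ*₍3₎ = 4.02, θ*₍22₎ = 7.24.
Basic interval reflects these around s:
  lower = 2 × 5.82 − 7.24 = 4.40
  upper = 2 × 5.82 − 4.02 = 7.62

(4.40, 7.62)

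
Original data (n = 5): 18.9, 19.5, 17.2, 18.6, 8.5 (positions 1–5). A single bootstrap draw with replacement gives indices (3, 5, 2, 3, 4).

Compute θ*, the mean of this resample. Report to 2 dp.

θ* = 16.20

Resample values: 17.2, 8.5, 19.5, 17.2, 18.6.
Mean = (17.2 + 8.5 + 19.5 + 17.2 + 18.6) / 5 = 81.00 / 5 = 16.20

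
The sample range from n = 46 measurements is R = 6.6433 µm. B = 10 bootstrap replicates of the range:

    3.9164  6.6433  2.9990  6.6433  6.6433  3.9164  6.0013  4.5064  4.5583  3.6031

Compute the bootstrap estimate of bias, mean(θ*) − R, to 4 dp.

mean(θ*) = (3.9164 + 6.6433 + 2.9990 + 6.6433 + 6.6433 + 3.9164 + 6.0013 + 4.5064 + 4.5583 + 3.6031) / 10 = 4.94308
bias = 4.94308 − 6.6433

bias = −1.7002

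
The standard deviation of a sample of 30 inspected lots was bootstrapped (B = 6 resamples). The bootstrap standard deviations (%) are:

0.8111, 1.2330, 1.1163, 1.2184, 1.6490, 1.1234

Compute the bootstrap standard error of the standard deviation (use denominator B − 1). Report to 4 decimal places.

SE* = 0.2708

Bootstrap SE is the standard deviation of the 6 replicate standard deviations.
Mean of replicates: (0.8111 + 1.2330 + 1.1163 + 1.2184 + 1.6490 + 1.1234) / 6 = 7.15120 / 6 = 1.19187
Sum of squared deviations: (−0.38077)² + (+0.04113)² + (−0.07557)² + (+0.02653)² + (+0.45713)² + (−0.06847)² = 0.36675
Variance = 0.36675 / 5 = 0.07335
SE* = √0.07335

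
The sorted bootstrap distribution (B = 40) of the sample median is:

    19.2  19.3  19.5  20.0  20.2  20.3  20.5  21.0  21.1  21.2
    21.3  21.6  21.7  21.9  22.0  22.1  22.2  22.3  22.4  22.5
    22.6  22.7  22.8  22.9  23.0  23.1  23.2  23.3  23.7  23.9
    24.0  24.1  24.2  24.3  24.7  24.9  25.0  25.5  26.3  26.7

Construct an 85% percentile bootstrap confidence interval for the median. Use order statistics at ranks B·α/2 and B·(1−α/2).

(19.5, 25.0)

α = 0.15; lower rank = 40 × 0.075 = 3; upper rank = 40 × 0.925 = 37.
The 3rd smallest replicate is 19.5; the 37th is 25.0.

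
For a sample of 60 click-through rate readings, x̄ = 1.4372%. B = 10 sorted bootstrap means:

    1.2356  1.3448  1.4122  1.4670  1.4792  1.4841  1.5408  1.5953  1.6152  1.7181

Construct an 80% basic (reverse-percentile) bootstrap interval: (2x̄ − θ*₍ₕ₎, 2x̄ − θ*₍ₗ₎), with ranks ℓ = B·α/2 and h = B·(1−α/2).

Percentile endpoints at ranks 1 and 9: θ*₍1₎ = 1.2356, θ*₍9₎ = 1.6152.
Basic interval reflects these around x̄:
  lower = 2 × 1.4372 − 1.6152 = 1.2592
  upper = 2 × 1.4372 − 1.2356 = 1.6388

(1.2592, 1.6388)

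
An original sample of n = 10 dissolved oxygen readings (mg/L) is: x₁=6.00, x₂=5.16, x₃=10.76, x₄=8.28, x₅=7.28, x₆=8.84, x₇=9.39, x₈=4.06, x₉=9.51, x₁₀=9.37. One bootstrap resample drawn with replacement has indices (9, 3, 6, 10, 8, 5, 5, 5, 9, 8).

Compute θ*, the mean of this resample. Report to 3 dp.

Resample values: 9.51, 10.76, 8.84, 9.37, 4.06, 7.28, 7.28, 7.28, 9.51, 4.06.
Mean = (9.51 + 10.76 + 8.84 + 9.37 + 4.06 + 7.28 + 7.28 + 7.28 + 9.51 + 4.06) / 10 = 77.950 / 10 = 7.795

θ* = 7.795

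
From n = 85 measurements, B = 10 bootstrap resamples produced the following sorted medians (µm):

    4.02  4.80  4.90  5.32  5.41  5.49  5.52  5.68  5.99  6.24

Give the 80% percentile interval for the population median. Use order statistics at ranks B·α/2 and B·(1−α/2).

α = 0.20; lower rank = 10 × 0.100 = 1; upper rank = 10 × 0.900 = 9.
The 1st smallest replicate is 4.02; the 9th is 5.99.

(4.02, 5.99)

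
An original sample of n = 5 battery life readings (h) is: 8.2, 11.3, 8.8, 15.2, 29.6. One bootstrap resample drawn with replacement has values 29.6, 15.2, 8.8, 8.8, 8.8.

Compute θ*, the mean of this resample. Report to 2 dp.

Mean = (29.6 + 15.2 + 8.8 + 8.8 + 8.8) / 5 = 71.20 / 5 = 14.24

θ* = 14.24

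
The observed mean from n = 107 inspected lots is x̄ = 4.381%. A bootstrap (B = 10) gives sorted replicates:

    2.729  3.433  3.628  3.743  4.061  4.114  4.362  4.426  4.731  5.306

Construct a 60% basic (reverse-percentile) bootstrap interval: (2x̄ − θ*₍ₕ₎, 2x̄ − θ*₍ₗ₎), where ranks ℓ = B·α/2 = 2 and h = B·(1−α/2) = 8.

(4.336, 5.329)

Percentile endpoints at ranks 2 and 8: θ*₍2₎ = 3.433, θ*₍8₎ = 4.426.
Basic interval reflects these around x̄:
  lower = 2 × 4.381 − 4.426 = 4.336
  upper = 2 × 4.381 − 3.433 = 5.329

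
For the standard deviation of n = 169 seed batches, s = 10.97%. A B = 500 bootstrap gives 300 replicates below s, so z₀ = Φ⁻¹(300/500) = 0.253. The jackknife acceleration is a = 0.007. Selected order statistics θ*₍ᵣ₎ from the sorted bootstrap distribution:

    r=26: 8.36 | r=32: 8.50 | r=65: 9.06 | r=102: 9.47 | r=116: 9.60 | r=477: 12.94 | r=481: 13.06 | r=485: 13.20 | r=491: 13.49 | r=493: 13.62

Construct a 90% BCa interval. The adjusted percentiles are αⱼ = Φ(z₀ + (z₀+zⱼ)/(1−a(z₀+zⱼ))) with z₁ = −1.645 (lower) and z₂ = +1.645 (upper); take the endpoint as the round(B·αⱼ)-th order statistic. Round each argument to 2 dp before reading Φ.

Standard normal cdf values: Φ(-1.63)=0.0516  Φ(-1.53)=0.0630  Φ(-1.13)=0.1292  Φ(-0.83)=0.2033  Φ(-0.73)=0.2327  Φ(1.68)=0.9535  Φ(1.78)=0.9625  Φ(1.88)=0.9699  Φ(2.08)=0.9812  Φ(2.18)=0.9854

Lower: z₀ + z₁ = 0.253 + (-1.645) = -1.392; 1 − a(z₀+z₁) = 1 − (0.007)(-1.392) = 1.0097; argument = 0.253 + (-1.392)/1.0097 = -1.1256 → -1.13.
α₁ = Φ(-1.13) = 0.1292; rank = round(500 × 0.1292) = 65; θ*₍65₎ = 9.06.
Upper: z₀ + z₂ = 1.898; 1 − a(z₀+z₂) = 0.9867; argument = 2.1766 → 2.18; α₂ = 0.9854; rank = 493; θ*₍493₎ = 13.62.

(9.06, 13.62)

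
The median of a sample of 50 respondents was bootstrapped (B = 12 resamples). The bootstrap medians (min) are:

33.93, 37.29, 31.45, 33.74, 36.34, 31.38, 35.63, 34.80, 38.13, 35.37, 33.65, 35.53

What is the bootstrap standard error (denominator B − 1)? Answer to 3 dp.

Bootstrap SE is the standard deviation of the 12 replicate medians.
Mean of replicates: (33.93 + 37.29 + 31.45 + 33.74 + 36.34 + 31.38 + 35.63 + 34.80 + 38.13 + 35.37 + 33.65 + 35.53) / 12 = 417.2400 / 12 = 34.7700
Sum of squared deviations: (−0.8400)² + (+2.5200)² + (−3.3200)² + (−1.0300)² + (+1.5700)² + (−3.3900)² + (+0.8600)² + (+0.0300)² + (+3.3600)² + (+0.6000)² + (−1.1200)² + (+0.7600)² = 47.3184
Variance = 47.3184 / 11 = 4.3017
SE* = √4.3017

SE* = 2.074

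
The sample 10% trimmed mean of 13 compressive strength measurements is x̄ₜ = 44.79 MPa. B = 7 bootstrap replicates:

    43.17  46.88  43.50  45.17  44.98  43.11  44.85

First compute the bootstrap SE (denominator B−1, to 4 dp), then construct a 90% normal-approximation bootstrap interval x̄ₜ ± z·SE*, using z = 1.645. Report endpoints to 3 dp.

Mean of replicates = 44.5229; sum of squared deviations = 11.1635; SE* = √(11.1635/6) = 1.3640
Margin = 1.645 × 1.3640 = 2.2438
Interval: 44.79 ± 2.2438

(42.546, 47.034)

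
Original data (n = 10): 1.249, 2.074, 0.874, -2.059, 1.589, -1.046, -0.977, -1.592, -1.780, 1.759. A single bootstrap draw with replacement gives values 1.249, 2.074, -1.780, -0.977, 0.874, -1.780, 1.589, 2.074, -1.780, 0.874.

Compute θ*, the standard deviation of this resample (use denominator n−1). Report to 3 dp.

Mean = 0.2417; sum of squared deviations = 24.0912
s² = 24.0912 / 9 = 2.6768
s = √2.6768 = 1.636

θ* = 1.636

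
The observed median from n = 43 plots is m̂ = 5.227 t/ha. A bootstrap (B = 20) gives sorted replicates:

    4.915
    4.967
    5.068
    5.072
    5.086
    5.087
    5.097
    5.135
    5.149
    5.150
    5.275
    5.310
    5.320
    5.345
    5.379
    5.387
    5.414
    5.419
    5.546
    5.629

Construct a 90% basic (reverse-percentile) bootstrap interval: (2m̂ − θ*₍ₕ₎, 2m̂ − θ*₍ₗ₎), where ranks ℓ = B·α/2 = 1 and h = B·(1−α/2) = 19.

Percentile endpoints at ranks 1 and 19: θ*₍1₎ = 4.915, θ*₍19₎ = 5.546.
Basic interval reflects these around m̂:
  lower = 2 × 5.227 − 5.546 = 4.908
  upper = 2 × 5.227 − 4.915 = 5.539

(4.908, 5.539)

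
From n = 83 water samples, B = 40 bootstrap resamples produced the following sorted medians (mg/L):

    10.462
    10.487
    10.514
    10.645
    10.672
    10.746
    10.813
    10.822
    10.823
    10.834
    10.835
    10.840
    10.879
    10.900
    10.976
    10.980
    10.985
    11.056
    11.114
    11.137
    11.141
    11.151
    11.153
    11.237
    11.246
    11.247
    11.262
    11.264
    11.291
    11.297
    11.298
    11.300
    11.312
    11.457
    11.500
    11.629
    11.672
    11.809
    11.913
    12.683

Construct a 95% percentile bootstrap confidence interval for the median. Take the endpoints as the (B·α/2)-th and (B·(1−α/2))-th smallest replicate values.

(10.462, 11.913)

α = 0.05; lower rank = 40 × 0.025 = 1; upper rank = 40 × 0.975 = 39.
The 1st smallest replicate is 10.462; the 39th is 11.913.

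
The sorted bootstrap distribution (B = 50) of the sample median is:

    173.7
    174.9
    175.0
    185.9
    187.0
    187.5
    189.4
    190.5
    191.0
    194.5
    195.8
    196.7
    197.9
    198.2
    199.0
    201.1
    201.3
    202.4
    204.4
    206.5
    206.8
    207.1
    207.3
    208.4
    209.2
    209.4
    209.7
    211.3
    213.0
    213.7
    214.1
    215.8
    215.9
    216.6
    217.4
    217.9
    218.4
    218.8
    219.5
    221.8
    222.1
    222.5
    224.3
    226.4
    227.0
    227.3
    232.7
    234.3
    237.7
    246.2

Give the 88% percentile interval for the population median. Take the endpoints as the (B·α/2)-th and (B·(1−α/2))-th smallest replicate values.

α = 0.12; lower rank = 50 × 0.060 = 3; upper rank = 50 × 0.940 = 47.
The 3rd smallest replicate is 175.0; the 47th is 232.7.

(175.0, 232.7)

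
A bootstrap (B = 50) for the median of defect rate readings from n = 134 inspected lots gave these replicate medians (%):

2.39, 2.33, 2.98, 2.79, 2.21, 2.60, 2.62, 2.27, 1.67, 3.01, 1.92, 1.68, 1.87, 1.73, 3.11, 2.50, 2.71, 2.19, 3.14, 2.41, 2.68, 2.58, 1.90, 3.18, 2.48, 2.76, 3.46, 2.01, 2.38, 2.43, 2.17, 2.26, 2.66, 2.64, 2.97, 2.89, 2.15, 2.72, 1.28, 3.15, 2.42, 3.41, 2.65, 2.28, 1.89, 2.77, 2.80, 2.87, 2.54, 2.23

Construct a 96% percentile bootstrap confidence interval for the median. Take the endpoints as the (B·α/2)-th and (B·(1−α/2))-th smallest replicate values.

Sorted replicates: 1.28, 1.67, 1.68, 1.73, 1.87, 1.89, 1.90, 1.92, 2.01, 2.15, 2.17, 2.19, 2.21, 2.23, 2.26, 2.27, 2.28, 2.33, 2.38, 2.39, 2.41, 2.42, 2.43, 2.48, 2.50, 2.54, 2.58, 2.60, 2.62, 2.64, 2.65, 2.66, 2.68, 2.71, 2.72, 2.76, 2.77, 2.79, 2.80, 2.87, 2.89, 2.97, 2.98, 3.01, 3.11, 3.14, 3.15, 3.18, 3.41, 3.46
α = 0.04; lower rank = 50 × 0.020 = 1; upper rank = 50 × 0.980 = 49.
The 1st smallest replicate is 1.28; the 49th is 3.41.

(1.28, 3.41)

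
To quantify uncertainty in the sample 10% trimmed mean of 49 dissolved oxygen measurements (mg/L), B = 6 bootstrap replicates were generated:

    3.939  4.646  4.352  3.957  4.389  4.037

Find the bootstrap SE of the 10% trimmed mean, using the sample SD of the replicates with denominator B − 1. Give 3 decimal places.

Bootstrap SE is the standard deviation of the 6 replicate 10% trimmed means.
Mean of replicates: (3.939 + 4.646 + 4.352 + 3.957 + 4.389 + 4.037) / 6 = 25.3200 / 6 = 4.2200
Sum of squared deviations: (−0.2810)² + (+0.4260)² + (+0.1320)² + (−0.2630)² + (+0.1690)² + (−0.1830)² = 0.4091
Variance = 0.4091 / 5 = 0.0818
SE* = √0.0818

SE* = 0.286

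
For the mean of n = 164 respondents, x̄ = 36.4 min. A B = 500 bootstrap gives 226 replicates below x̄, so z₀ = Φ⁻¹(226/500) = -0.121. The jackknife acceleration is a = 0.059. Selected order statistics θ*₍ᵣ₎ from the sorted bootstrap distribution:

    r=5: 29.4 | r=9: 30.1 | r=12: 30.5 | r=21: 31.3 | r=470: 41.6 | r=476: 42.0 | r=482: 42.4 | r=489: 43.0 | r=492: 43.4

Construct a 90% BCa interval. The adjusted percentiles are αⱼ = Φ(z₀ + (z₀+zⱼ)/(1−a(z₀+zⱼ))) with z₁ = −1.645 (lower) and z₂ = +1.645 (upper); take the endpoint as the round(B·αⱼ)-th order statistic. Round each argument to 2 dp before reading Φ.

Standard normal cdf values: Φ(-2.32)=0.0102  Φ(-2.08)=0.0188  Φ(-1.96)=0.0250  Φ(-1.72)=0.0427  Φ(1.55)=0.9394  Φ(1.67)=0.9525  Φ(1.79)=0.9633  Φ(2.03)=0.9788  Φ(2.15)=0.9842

Lower: z₀ + z₁ = -0.121 + (-1.645) = -1.766; 1 − a(z₀+z₁) = 1 − (0.059)(-1.766) = 1.1042; argument = -0.121 + (-1.766)/1.1042 = -1.7204 → -1.72.
α₁ = Φ(-1.72) = 0.0427; rank = round(500 × 0.0427) = 21; θ*₍21₎ = 31.3.
Upper: z₀ + z₂ = 1.524; 1 − a(z₀+z₂) = 0.9101; argument = 1.5536 → 1.55; α₂ = 0.9394; rank = 470; θ*₍470₎ = 41.6.

(31.3, 41.6)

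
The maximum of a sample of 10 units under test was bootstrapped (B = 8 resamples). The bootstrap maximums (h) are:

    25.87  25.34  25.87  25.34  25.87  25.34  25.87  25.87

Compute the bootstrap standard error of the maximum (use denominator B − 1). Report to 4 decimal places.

Bootstrap SE is the standard deviation of the 8 replicate maximums.
Mean of replicates: (25.87 + 25.34 + 25.87 + 25.34 + 25.87 + 25.34 + 25.87 + 25.87) / 8 = 205.37000 / 8 = 25.67125
Sum of squared deviations: (+0.19875)² + (−0.33125)² + (+0.19875)² + (−0.33125)² + (+0.19875)² + (−0.33125)² + (+0.19875)² + (+0.19875)² = 0.52669
Variance = 0.52669 / 7 = 0.07524
SE* = √0.07524

SE* = 0.2743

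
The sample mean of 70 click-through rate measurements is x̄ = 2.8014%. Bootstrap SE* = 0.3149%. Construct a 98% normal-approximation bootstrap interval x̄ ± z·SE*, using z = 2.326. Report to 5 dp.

(2.06894, 3.53386)

Margin = 2.326 × 0.3149 = 0.732457
Interval: 2.8014 ± 0.732457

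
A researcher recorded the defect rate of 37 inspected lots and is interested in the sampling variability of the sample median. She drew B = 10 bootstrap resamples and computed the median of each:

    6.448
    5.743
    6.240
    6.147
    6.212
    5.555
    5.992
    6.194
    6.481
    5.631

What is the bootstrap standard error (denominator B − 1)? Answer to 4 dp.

SE* = 0.3254

Bootstrap SE is the standard deviation of the 10 replicate medians.
Mean of replicates: (6.448 + 5.743 + 6.240 + 6.147 + 6.212 + 5.555 + 5.992 + 6.194 + 6.481 + 5.631) / 10 = 60.64300 / 10 = 6.06430
Sum of squared deviations: (+0.38370)² + (−0.32130)² + (+0.17570)² + (+0.08270)² + (+0.14770)² + (−0.50930)² + (−0.07230)² + (+0.12970)² + (+0.41670)² + (−0.43330)² = 0.95281
Variance = 0.95281 / 9 = 0.10587
SE* = √0.10587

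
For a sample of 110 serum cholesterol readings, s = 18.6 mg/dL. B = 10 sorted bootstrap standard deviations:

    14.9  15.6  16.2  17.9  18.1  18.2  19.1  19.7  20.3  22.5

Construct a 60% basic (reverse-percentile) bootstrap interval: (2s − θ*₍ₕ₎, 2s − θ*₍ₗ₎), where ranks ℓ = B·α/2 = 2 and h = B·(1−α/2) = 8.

(17.5, 21.6)

Percentile endpoints at ranks 2 and 8: θ*₍2₎ = 15.6, θ*₍8₎ = 19.7.
Basic interval reflects these around s:
  lower = 2 × 18.6 − 19.7 = 17.5
  upper = 2 × 18.6 − 15.6 = 21.6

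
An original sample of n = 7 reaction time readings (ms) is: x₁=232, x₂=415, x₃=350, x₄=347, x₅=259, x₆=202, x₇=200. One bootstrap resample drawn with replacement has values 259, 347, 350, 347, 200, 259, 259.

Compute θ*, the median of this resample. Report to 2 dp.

θ* = 259.00

Sorted: 200, 259, 259, 259, 347, 347, 350
Median = middle value = 259.00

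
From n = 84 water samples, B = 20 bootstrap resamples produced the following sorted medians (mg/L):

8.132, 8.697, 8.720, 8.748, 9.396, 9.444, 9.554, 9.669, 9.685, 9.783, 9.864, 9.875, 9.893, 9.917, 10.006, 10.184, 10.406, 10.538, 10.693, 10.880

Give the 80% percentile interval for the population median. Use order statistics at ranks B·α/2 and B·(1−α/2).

α = 0.20; lower rank = 20 × 0.100 = 2; upper rank = 20 × 0.900 = 18.
The 2nd smallest replicate is 8.697; the 18th is 10.538.

(8.697, 10.538)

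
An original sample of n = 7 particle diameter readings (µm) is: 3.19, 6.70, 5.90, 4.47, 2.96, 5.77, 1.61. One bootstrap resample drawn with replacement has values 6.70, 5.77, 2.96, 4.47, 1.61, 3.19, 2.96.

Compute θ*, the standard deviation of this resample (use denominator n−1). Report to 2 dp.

Mean = 3.9514; sum of squared deviations = 19.1587
s² = 19.1587 / 6 = 3.1931
s = √3.1931 = 1.79

θ* = 1.79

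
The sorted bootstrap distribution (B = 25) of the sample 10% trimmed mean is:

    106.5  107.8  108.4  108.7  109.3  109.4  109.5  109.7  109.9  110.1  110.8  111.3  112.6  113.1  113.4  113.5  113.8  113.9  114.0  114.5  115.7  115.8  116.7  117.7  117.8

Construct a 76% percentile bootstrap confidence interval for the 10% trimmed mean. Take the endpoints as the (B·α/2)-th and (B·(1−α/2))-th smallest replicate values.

α = 0.24; lower rank = 25 × 0.120 = 3; upper rank = 25 × 0.880 = 22.
The 3rd smallest replicate is 108.4; the 22nd is 115.8.

(108.4, 115.8)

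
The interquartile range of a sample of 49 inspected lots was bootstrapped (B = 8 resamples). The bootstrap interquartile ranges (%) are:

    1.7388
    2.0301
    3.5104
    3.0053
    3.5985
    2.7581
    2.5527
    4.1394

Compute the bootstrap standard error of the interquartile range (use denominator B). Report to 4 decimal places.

SE* = 0.7625

Bootstrap SE is the standard deviation of the 8 replicate interquartile ranges.
Mean of replicates: (1.7388 + 2.0301 + 3.5104 + 3.0053 + 3.5985 + 2.7581 + 2.5527 + 4.1394) / 8 = 23.33330 / 8 = 2.91666
Sum of squared deviations: (−1.17786)² + (−0.88656)² + (+0.59374)² + (+0.08864)² + (+0.68184)² + (−0.15856)² + (−0.36396)² + (+1.22274)² = 4.65133
Variance = 4.65133 / 8 = 0.58142
SE* = √0.58142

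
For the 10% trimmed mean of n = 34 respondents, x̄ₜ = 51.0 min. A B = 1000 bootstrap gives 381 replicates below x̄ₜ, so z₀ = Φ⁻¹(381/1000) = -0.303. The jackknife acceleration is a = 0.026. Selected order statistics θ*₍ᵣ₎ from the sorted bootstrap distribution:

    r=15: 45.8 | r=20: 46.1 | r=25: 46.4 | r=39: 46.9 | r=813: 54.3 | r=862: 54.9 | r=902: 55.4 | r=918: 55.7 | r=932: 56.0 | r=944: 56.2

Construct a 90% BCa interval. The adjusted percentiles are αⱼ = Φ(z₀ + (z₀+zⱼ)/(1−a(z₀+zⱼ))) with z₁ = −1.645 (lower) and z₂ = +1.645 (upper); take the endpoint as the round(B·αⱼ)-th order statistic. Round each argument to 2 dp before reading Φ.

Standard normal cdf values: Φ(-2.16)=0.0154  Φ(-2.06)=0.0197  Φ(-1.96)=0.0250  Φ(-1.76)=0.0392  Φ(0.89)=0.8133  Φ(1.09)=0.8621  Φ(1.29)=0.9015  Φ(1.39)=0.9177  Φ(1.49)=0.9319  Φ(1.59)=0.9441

(45.8, 54.9)

Lower: z₀ + z₁ = -0.303 + (-1.645) = -1.948; 1 − a(z₀+z₁) = 1 − (0.026)(-1.948) = 1.0506; argument = -0.303 + (-1.948)/1.0506 = -2.1571 → -2.16.
α₁ = Φ(-2.16) = 0.0154; rank = round(1000 × 0.0154) = 15; θ*₍15₎ = 45.8.
Upper: z₀ + z₂ = 1.342; 1 − a(z₀+z₂) = 0.9651; argument = 1.0875 → 1.09; α₂ = 0.8621; rank = 862; θ*₍862₎ = 54.9.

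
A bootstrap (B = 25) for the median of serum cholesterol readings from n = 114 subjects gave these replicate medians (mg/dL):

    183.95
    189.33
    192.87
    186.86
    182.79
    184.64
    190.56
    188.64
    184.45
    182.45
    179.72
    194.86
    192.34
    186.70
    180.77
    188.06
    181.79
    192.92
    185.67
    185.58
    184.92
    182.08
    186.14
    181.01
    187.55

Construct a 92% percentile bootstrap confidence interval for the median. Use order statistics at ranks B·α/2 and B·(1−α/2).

(179.72, 192.92)

Sorted replicates: 179.72, 180.77, 181.01, 181.79, 182.08, 182.45, 182.79, 183.95, 184.45, 184.64, 184.92, 185.58, 185.67, 186.14, 186.70, 186.86, 187.55, 188.06, 188.64, 189.33, 190.56, 192.34, 192.87, 192.92, 194.86
α = 0.08; lower rank = 25 × 0.040 = 1; upper rank = 25 × 0.960 = 24.
The 1st smallest replicate is 179.72; the 24th is 192.92.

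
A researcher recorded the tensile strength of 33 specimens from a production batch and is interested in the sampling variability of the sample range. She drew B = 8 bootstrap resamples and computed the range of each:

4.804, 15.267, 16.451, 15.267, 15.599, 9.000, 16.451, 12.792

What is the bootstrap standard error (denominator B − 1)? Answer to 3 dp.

Bootstrap SE is the standard deviation of the 8 replicate ranges.
Mean of replicates: (4.804 + 15.267 + 16.451 + 15.267 + 15.599 + 9.000 + 16.451 + 12.792) / 8 = 105.6310 / 8 = 13.2039
Sum of squared deviations: (−8.3999)² + (+2.0631)² + (+3.2471)² + (+2.0631)² + (+2.3951)² + (−4.2039)² + (+3.2471)² + (−0.4119)² = 123.7373
Variance = 123.7373 / 7 = 17.6768
SE* = √17.6768

SE* = 4.204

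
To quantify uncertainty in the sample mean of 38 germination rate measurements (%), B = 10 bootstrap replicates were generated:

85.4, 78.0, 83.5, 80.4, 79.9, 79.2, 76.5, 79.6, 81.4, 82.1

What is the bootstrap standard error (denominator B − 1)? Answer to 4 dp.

Bootstrap SE is the standard deviation of the 10 replicate means.
Mean of replicates: (85.4 + 78.0 + 83.5 + 80.4 + 79.9 + 79.2 + 76.5 + 79.6 + 81.4 + 82.1) / 10 = 806.00000 / 10 = 80.60000
Sum of squared deviations: (+4.80000)² + (−2.60000)² + (+2.90000)² + (−0.20000)² + (−0.70000)² + (−1.40000)² + (−4.10000)² + (−1.00000)² + (+0.80000)² + (+1.50000)² = 61.40000
Variance = 61.40000 / 9 = 6.82222
SE* = √6.82222

SE* = 2.6119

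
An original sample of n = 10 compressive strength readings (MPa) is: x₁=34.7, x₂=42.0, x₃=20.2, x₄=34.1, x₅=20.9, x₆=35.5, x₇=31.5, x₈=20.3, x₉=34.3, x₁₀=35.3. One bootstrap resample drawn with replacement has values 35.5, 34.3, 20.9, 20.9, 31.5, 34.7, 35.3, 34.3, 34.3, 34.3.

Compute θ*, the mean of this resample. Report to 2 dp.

Mean = (35.5 + 34.3 + 20.9 + 20.9 + 31.5 + 34.7 + 35.3 + 34.3 + 34.3 + 34.3) / 10 = 316.00 / 10 = 31.60

θ* = 31.60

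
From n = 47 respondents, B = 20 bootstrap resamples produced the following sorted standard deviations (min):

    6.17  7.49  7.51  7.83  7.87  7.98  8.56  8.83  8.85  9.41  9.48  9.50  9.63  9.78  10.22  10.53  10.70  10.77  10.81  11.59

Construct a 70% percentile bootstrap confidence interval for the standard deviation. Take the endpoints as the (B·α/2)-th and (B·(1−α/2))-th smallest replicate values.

(7.51, 10.70)

α = 0.30; lower rank = 20 × 0.150 = 3; upper rank = 20 × 0.850 = 17.
The 3rd smallest replicate is 7.51; the 17th is 10.70.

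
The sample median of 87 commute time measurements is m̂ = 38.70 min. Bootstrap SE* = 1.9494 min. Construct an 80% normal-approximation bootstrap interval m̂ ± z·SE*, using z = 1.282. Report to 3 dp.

Margin = 1.282 × 1.9494 = 2.4991
Interval: 38.70 ± 2.4991

(36.201, 41.199)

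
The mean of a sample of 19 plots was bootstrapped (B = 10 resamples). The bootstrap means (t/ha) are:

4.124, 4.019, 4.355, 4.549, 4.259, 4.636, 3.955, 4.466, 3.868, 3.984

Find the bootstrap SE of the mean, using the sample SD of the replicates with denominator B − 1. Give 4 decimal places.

Bootstrap SE is the standard deviation of the 10 replicate means.
Mean of replicates: (4.124 + 4.019 + 4.355 + 4.549 + 4.259 + 4.636 + 3.955 + 4.466 + 3.868 + 3.984) / 10 = 42.21500 / 10 = 4.22150
Sum of squared deviations: (−0.09750)² + (−0.20250)² + (+0.13350)² + (+0.32750)² + (+0.03750)² + (+0.41450)² + (−0.26650)² + (+0.24450)² + (−0.35350)² + (−0.23750)² = 0.66098
Variance = 0.66098 / 9 = 0.07344
SE* = √0.07344

SE* = 0.2710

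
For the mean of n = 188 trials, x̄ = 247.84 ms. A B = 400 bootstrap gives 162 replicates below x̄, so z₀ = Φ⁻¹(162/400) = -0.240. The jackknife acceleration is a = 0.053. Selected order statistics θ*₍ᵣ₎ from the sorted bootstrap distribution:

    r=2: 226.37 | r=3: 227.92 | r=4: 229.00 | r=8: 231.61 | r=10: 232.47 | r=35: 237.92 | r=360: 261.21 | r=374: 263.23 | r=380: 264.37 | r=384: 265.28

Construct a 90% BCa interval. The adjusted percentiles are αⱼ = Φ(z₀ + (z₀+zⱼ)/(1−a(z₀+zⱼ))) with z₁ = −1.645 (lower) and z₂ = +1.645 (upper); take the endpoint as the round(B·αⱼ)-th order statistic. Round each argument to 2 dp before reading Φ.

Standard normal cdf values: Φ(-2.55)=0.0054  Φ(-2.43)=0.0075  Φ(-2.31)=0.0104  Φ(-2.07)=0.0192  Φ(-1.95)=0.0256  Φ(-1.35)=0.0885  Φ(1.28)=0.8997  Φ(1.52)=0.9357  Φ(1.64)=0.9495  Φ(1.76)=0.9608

(232.47, 261.21)

Lower: z₀ + z₁ = -0.240 + (-1.645) = -1.885; 1 − a(z₀+z₁) = 1 − (0.053)(-1.885) = 1.0999; argument = -0.240 + (-1.885)/1.0999 = -1.9538 → -1.95.
α₁ = Φ(-1.95) = 0.0256; rank = round(400 × 0.0256) = 10; θ*₍10₎ = 232.47.
Upper: z₀ + z₂ = 1.405; 1 − a(z₀+z₂) = 0.9255; argument = 1.2780 → 1.28; α₂ = 0.8997; rank = 360; θ*₍360₎ = 261.21.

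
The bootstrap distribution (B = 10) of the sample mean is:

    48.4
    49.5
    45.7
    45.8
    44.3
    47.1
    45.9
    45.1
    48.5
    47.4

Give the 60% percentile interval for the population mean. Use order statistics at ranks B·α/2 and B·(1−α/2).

Sorted replicates: 44.3, 45.1, 45.7, 45.8, 45.9, 47.1, 47.4, 48.4, 48.5, 49.5
α = 0.40; lower rank = 10 × 0.200 = 2; upper rank = 10 × 0.800 = 8.
The 2nd smallest replicate is 45.1; the 8th is 48.4.

(45.1, 48.4)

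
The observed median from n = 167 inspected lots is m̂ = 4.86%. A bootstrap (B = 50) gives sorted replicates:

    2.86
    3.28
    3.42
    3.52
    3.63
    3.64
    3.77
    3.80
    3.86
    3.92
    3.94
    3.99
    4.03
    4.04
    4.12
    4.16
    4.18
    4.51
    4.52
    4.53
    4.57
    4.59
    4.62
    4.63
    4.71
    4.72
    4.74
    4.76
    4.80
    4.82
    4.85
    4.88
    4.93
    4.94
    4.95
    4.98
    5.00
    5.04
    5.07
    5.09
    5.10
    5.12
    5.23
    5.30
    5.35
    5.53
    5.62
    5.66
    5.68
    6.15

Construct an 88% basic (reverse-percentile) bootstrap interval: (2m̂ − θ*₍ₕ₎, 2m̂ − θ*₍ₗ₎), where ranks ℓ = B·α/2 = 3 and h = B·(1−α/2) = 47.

(4.10, 6.30)

Percentile endpoints at ranks 3 and 47: θ*₍3₎ = 3.42, θ*₍47₎ = 5.62.
Basic interval reflects these around m̂:
  lower = 2 × 4.86 − 5.62 = 4.10
  upper = 2 × 4.86 − 3.42 = 6.30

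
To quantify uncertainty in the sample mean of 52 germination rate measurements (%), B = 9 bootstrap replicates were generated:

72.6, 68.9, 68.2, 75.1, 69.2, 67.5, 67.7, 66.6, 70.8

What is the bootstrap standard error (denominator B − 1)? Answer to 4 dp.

SE* = 2.7458

Bootstrap SE is the standard deviation of the 9 replicate means.
Mean of replicates: (72.6 + 68.9 + 68.2 + 75.1 + 69.2 + 67.5 + 67.7 + 66.6 + 70.8) / 9 = 626.60000 / 9 = 69.62222
Sum of squared deviations: (+2.97778)² + (−0.72222)² + (−1.42222)² + (+5.47778)² + (−0.42222)² + (−2.12222)² + (−1.92222)² + (−3.02222)² + (+1.17778)² = 60.31556
Variance = 60.31556 / 8 = 7.53944
SE* = √7.53944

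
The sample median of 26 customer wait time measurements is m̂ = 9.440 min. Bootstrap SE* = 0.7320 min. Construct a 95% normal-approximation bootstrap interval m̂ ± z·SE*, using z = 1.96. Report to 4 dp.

Margin = 1.96 × 0.7320 = 1.43472
Interval: 9.440 ± 1.43472

(8.0053, 10.8747)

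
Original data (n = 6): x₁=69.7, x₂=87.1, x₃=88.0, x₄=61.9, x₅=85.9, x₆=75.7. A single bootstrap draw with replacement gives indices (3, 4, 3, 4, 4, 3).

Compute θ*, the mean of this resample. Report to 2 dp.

Resample values: 88.0, 61.9, 88.0, 61.9, 61.9, 88.0.
Mean = (88.0 + 61.9 + 88.0 + 61.9 + 61.9 + 88.0) / 6 = 449.70 / 6 = 74.95

θ* = 74.95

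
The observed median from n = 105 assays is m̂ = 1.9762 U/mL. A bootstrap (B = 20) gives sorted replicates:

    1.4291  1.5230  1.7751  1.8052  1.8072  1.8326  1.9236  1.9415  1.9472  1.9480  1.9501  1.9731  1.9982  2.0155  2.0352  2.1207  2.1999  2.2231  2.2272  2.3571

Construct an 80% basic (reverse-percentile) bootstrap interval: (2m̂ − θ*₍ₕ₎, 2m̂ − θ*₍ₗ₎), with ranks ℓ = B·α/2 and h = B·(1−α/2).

Percentile endpoints at ranks 2 and 18: θ*₍2₎ = 1.5230, θ*₍18₎ = 2.2231.
Basic interval reflects these around m̂:
  lower = 2 × 1.9762 − 2.2231 = 1.7293
  upper = 2 × 1.9762 − 1.5230 = 2.4294

(1.7293, 2.4294)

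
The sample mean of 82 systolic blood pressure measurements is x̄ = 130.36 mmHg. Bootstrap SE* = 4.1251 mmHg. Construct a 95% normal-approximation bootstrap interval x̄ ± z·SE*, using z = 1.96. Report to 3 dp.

Margin = 1.96 × 4.1251 = 8.0852
Interval: 130.36 ± 8.0852

(122.275, 138.445)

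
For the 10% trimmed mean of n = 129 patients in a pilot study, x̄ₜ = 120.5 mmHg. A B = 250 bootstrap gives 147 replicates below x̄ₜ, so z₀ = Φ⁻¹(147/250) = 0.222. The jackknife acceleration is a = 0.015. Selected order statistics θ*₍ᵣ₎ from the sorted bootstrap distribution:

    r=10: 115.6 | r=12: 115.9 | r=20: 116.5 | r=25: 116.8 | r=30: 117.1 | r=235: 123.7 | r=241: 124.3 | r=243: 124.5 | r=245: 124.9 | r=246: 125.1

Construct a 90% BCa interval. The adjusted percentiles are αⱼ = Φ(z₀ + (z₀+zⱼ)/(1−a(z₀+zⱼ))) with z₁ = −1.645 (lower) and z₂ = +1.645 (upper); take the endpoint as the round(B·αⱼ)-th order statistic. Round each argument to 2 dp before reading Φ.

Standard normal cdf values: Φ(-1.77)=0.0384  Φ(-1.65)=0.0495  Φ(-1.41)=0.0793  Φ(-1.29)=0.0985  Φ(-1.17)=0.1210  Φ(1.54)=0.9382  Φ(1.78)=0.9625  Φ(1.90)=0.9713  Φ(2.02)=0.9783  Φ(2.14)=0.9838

(117.1, 125.1)

Lower: z₀ + z₁ = 0.222 + (-1.645) = -1.423; 1 − a(z₀+z₁) = 1 − (0.015)(-1.423) = 1.0213; argument = 0.222 + (-1.423)/1.0213 = -1.1713 → -1.17.
α₁ = Φ(-1.17) = 0.1210; rank = round(250 × 0.1210) = 30; θ*₍30₎ = 117.1.
Upper: z₀ + z₂ = 1.867; 1 − a(z₀+z₂) = 0.9720; argument = 2.1428 → 2.14; α₂ = 0.9838; rank = 246; θ*₍246₎ = 125.1.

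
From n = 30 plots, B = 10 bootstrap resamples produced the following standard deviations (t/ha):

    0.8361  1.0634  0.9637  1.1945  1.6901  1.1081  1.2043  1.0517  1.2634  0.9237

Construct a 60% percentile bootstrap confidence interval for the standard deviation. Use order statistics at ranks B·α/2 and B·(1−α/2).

Sorted replicates: 0.8361, 0.9237, 0.9637, 1.0517, 1.0634, 1.1081, 1.1945, 1.2043, 1.2634, 1.6901
α = 0.40; lower rank = 10 × 0.200 = 2; upper rank = 10 × 0.800 = 8.
The 2nd smallest replicate is 0.9237; the 8th is 1.2043.

(0.9237, 1.2043)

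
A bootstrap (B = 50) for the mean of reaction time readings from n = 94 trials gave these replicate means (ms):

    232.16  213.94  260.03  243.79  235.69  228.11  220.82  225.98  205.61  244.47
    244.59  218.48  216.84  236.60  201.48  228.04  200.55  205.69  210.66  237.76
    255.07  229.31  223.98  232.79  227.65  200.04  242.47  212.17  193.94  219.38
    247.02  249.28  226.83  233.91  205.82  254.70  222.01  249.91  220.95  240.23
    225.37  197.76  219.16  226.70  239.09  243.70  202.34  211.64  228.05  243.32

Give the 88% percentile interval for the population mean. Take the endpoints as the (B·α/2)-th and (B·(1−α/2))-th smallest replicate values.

Sorted replicates: 193.94, 197.76, 200.04, 200.55, 201.48, 202.34, 205.61, 205.69, 205.82, 210.66, 211.64, 212.17, 213.94, 216.84, 218.48, 219.16, 219.38, 220.82, 220.95, 222.01, 223.98, 225.37, 225.98, 226.70, 226.83, 227.65, 228.04, 228.05, 228.11, 229.31, 232.16, 232.79, 233.91, 235.69, 236.60, 237.76, 239.09, 240.23, 242.47, 243.32, 243.70, 243.79, 244.47, 244.59, 247.02, 249.28, 249.91, 254.70, 255.07, 260.03
α = 0.12; lower rank = 50 × 0.060 = 3; upper rank = 50 × 0.940 = 47.
The 3rd smallest replicate is 200.04; the 47th is 249.91.

(200.04, 249.91)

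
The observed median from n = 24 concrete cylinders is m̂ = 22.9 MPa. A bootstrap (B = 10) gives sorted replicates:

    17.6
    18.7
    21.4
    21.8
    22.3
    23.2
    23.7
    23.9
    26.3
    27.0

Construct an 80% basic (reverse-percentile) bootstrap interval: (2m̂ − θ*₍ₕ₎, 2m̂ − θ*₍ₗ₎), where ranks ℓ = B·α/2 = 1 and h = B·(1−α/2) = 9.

Percentile endpoints at ranks 1 and 9: θ*₍1₎ = 17.6, θ*₍9₎ = 26.3.
Basic interval reflects these around m̂:
  lower = 2 × 22.9 − 26.3 = 19.5
  upper = 2 × 22.9 − 17.6 = 28.2

(19.5, 28.2)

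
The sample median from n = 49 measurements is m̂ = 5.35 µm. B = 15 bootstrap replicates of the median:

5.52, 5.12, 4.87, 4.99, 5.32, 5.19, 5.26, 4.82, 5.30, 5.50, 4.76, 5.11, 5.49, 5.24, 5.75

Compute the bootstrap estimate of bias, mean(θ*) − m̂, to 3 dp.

bias = −0.134

mean(θ*) = (5.52 + 5.12 + 4.87 + 4.99 + 5.32 + 5.19 + 5.26 + 4.82 + 5.30 + 5.50 + 4.76 + 5.11 + 5.49 + 5.24 + 5.75) / 15 = 5.2160
bias = 5.2160 − 5.35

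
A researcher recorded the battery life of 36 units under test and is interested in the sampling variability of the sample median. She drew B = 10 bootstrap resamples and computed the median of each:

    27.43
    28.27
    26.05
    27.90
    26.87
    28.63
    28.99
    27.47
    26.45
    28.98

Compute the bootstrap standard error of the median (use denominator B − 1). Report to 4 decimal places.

Bootstrap SE is the standard deviation of the 10 replicate medians.
Mean of replicates: (27.43 + 28.27 + 26.05 + 27.90 + 26.87 + 28.63 + 28.99 + 27.47 + 26.45 + 28.98) / 10 = 277.04000 / 10 = 27.70400
Sum of squared deviations: (−0.27400)² + (+0.56600)² + (−1.65400)² + (+0.19600)² + (−0.83400)² + (+0.92600)² + (+1.28600)² + (−0.23400)² + (−1.25400)² + (+1.27600)² = 9.63184
Variance = 9.63184 / 9 = 1.07020
SE* = √1.07020

SE* = 1.0345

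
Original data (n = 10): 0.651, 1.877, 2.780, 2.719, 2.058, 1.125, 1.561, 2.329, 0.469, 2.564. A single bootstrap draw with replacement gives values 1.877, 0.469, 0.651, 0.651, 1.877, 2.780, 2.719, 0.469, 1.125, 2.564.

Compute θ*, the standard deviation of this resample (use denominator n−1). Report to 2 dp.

Mean = 1.5182; sum of squared deviations = 8.2456
s² = 8.2456 / 9 = 0.9162
s = √0.9162 = 0.96

θ* = 0.96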